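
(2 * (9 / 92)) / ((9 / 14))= 7 / 23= 0.30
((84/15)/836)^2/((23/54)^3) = 7715736/13286668175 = 0.00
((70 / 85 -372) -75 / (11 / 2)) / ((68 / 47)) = -845530 / 3179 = -265.97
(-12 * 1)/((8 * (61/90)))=-135/61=-2.21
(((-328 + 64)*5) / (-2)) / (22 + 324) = 330 / 173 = 1.91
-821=-821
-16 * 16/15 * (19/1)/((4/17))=-20672/15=-1378.13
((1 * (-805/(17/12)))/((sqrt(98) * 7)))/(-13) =690 * sqrt(2)/1547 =0.63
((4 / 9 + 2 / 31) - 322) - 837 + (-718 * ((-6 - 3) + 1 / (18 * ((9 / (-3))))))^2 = 947537733820 / 22599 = 41928303.63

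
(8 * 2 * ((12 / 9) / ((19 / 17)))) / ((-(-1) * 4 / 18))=1632 / 19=85.89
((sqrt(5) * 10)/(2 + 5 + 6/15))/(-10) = -5 * sqrt(5)/37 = -0.30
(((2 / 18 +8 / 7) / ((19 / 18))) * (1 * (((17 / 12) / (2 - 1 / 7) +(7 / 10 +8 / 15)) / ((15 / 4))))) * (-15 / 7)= -82002 / 60515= -1.36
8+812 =820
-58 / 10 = -29 / 5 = -5.80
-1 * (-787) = 787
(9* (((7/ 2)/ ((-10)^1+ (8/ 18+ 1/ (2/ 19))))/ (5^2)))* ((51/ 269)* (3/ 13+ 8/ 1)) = -3094119/ 87425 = -35.39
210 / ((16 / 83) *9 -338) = -1743 / 2791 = -0.62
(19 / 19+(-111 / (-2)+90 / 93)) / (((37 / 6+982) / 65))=3.78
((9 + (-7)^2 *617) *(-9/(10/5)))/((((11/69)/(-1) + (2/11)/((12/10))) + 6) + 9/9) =-34430517/1769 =-19463.27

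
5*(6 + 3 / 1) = 45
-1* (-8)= 8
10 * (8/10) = 8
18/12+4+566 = 1143/2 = 571.50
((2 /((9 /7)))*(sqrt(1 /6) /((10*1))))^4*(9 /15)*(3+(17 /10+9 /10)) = 16807 /307546875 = 0.00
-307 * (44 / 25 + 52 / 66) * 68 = -43881352 / 825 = -53189.52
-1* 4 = -4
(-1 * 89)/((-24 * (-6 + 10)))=89/96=0.93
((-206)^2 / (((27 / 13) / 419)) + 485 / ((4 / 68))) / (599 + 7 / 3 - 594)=231371507 / 198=1168542.96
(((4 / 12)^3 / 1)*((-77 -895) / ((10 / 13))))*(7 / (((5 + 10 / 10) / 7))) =-1911 / 5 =-382.20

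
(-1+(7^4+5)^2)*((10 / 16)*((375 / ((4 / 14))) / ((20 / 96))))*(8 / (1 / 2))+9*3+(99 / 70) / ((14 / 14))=364696605028.41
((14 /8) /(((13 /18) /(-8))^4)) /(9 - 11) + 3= -376148301 /28561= -13170.00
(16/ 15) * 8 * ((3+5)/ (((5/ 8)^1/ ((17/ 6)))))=69632/ 225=309.48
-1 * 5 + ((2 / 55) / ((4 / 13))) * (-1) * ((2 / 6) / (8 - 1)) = -11563 / 2310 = -5.01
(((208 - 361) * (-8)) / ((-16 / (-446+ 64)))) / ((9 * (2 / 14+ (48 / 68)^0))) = 22729 / 8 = 2841.12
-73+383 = 310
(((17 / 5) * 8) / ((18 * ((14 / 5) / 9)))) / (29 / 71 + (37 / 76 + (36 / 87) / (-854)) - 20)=-0.25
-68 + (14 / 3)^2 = -416 / 9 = -46.22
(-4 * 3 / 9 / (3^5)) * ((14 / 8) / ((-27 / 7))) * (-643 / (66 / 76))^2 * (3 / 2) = 14626998722 / 7144929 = 2047.19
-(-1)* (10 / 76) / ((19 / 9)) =45 / 722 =0.06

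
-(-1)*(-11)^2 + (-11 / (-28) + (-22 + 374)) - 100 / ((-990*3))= 3937015 / 8316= 473.43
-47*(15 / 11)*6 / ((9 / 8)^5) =-15400960 / 72171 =-213.40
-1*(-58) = 58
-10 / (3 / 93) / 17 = -310 / 17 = -18.24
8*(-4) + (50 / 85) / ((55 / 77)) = -530 / 17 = -31.18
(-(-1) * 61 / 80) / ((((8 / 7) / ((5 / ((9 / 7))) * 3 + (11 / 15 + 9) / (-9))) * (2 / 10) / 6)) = 610183 / 2880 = 211.87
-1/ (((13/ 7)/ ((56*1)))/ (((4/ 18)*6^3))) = -1447.38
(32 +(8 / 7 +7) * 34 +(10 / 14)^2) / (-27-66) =-163 / 49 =-3.33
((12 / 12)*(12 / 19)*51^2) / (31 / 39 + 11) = 139.28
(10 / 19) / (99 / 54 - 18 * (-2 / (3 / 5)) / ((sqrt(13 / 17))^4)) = 10140 / 2012081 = 0.01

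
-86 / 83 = -1.04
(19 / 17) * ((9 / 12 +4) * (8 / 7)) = 722 / 119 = 6.07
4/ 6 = 2/ 3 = 0.67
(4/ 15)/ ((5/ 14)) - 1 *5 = -319/ 75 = -4.25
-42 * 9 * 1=-378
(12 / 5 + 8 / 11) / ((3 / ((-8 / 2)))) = -688 / 165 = -4.17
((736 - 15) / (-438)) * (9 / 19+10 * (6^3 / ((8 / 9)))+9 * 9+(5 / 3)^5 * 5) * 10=-42400.30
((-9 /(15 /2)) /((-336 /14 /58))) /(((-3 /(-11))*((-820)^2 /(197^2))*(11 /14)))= 7878227 /10086000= 0.78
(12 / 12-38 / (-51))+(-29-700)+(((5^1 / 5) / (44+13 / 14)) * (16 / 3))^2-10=-2625144224 / 3560769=-737.24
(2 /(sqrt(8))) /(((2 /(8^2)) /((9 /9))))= 16 * sqrt(2)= 22.63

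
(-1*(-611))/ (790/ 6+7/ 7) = 1833/ 398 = 4.61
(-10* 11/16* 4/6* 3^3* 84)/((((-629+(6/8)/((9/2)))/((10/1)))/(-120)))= -972000/49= -19836.73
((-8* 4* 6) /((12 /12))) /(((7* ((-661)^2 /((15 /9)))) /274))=-87680 /3058447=-0.03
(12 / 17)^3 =1728 / 4913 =0.35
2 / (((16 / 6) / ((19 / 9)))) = 19 / 12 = 1.58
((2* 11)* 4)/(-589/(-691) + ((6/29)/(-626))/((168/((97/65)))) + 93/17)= 13.92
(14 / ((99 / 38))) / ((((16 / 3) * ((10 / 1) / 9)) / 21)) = 8379 / 440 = 19.04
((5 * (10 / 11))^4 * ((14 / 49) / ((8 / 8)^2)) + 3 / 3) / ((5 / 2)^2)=50409948 / 2562175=19.67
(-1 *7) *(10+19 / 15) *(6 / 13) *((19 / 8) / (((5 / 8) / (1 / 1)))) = -3458 / 25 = -138.32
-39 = -39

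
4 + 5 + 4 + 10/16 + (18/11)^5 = 25.36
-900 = -900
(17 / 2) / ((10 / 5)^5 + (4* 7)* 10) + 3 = 1889 / 624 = 3.03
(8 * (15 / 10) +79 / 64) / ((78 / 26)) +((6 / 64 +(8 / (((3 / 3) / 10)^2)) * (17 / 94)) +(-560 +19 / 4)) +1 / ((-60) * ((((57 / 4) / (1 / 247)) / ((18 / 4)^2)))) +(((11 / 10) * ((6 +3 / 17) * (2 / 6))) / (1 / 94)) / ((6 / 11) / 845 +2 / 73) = 123039772521189139 / 17123861951040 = 7185.28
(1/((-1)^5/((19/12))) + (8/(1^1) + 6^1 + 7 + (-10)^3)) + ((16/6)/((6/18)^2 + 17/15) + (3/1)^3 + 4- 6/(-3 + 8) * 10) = -959.44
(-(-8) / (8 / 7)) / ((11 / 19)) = 133 / 11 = 12.09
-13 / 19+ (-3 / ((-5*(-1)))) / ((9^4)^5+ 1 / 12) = -9482979058064404465529 / 13859738623324898833235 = -0.68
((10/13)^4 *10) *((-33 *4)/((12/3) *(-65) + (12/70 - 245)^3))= 565950000000/17970970529528549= 0.00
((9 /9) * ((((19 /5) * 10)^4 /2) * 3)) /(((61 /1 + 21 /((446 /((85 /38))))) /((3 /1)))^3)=411097443155357723136 /1110689024768091397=370.13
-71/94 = -0.76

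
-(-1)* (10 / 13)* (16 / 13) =160 / 169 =0.95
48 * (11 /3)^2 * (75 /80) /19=605 /19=31.84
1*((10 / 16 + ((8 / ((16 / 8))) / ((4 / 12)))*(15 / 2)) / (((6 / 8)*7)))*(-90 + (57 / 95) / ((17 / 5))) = -369025 / 238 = -1550.53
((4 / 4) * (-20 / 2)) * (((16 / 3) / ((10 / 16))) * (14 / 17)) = -3584 / 51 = -70.27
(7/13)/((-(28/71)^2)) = -5041/1456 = -3.46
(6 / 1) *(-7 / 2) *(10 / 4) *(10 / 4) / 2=-525 / 8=-65.62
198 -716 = -518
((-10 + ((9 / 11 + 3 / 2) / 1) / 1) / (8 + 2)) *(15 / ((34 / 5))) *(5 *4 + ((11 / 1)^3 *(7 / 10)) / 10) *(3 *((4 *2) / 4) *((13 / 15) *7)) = -522132429 / 74800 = -6980.38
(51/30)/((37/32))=272/185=1.47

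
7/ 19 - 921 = -17492/ 19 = -920.63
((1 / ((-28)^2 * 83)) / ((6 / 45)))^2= 225 / 16937460736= 0.00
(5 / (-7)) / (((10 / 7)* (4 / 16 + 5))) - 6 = -128 / 21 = -6.10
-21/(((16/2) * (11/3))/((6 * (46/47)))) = -4347/1034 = -4.20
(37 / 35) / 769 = 37 / 26915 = 0.00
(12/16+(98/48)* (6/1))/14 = 13/14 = 0.93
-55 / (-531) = 55 / 531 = 0.10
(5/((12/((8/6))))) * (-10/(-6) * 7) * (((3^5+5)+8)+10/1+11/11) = 15575/9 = 1730.56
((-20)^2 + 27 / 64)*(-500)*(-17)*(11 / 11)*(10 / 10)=54457375 / 16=3403585.94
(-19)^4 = 130321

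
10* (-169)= -1690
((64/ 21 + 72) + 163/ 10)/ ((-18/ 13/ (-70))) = 249379/ 54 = 4618.13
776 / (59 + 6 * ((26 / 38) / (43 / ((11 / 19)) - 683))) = 13.15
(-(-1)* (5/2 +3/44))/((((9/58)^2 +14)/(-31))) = -2946023/518947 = -5.68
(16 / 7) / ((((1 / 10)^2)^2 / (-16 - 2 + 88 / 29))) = -9920000 / 29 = -342068.97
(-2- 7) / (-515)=0.02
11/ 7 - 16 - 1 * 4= -129/ 7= -18.43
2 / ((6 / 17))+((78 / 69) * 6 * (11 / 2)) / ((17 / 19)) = 47.36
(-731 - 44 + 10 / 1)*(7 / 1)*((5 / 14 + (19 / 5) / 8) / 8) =-35649 / 64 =-557.02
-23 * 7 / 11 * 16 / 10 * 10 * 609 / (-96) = 32683 / 22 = 1485.59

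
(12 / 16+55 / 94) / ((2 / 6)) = 753 / 188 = 4.01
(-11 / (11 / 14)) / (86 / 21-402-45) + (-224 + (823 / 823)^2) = -2073829 / 9301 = -222.97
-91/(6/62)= -940.33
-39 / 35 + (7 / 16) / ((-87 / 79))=-73643 / 48720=-1.51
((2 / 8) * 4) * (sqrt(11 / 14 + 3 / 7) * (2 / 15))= sqrt(238) / 105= 0.15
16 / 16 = 1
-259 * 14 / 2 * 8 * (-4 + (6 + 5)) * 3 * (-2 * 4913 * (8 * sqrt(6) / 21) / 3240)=142516304 * sqrt(6) / 405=861956.11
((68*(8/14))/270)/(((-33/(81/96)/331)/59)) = -331993/4620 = -71.86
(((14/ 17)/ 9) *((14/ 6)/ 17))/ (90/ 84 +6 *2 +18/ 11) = 15092/ 17673795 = 0.00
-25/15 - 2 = -11/3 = -3.67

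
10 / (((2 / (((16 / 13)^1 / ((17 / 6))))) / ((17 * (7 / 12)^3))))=1715 / 234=7.33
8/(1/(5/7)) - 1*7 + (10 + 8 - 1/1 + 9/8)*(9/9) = 943/56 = 16.84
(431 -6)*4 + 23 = 1723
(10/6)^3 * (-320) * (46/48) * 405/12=-143750/3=-47916.67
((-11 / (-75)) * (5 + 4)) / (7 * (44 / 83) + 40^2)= 2739 / 3327700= 0.00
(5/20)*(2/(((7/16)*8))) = 1/7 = 0.14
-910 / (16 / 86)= -19565 / 4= -4891.25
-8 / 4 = -2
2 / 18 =1 / 9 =0.11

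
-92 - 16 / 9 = -844 / 9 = -93.78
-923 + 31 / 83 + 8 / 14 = -535714 / 581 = -922.06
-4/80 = -1/20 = -0.05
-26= -26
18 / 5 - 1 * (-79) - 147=-64.40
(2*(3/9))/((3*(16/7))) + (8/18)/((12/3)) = 5/24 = 0.21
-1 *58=-58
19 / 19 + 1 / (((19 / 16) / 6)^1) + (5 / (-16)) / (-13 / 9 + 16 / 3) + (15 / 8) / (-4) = 23423 / 4256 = 5.50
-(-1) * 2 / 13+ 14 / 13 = 16 / 13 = 1.23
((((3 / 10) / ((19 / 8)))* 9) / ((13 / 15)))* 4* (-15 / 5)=-3888 / 247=-15.74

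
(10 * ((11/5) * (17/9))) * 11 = 4114/9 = 457.11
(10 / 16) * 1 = 5 / 8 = 0.62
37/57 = 0.65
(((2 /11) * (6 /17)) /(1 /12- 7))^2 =20736 /240901441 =0.00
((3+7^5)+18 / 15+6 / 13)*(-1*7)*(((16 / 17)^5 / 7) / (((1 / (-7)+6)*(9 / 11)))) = -88229665570816 / 34055270145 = -2590.78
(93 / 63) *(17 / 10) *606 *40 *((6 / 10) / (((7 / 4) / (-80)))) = -81756672 / 49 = -1668503.51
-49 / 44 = -1.11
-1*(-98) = 98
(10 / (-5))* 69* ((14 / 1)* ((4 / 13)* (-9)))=69552 / 13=5350.15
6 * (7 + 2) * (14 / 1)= 756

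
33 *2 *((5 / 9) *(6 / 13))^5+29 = 874367257 / 30074733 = 29.07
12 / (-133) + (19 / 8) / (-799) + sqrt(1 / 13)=-79231 / 850136 + sqrt(13) / 13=0.18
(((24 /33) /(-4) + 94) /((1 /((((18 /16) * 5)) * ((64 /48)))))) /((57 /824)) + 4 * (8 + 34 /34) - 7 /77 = 2133425 /209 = 10207.78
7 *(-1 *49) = -343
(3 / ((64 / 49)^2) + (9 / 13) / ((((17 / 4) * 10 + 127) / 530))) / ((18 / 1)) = 2622943 / 12034048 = 0.22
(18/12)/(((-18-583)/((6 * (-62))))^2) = 207576/361201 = 0.57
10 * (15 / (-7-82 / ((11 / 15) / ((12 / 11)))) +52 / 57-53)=-464406380 / 889599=-522.04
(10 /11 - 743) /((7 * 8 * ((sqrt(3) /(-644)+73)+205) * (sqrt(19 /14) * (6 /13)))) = -2801089914 * sqrt(266) /515304885953 - 62583 * sqrt(798) /2061219543812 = -0.09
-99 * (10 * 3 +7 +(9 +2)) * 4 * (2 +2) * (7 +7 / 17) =-9580032 / 17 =-563531.29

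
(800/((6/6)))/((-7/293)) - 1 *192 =-235744/7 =-33677.71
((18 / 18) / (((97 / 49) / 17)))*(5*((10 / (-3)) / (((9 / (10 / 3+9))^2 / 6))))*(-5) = 570188500 / 70713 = 8063.42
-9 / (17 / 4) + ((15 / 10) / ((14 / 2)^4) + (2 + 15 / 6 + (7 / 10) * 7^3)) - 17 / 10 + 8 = 50772874 / 204085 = 248.78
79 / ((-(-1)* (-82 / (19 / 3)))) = -1501 / 246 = -6.10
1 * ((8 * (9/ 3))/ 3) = 8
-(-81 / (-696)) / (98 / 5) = -135 / 22736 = -0.01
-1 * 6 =-6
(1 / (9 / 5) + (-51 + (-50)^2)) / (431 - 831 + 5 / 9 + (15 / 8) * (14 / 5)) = -88184 / 14191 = -6.21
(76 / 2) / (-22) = -19 / 11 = -1.73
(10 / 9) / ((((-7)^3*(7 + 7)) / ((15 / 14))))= -25 / 100842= -0.00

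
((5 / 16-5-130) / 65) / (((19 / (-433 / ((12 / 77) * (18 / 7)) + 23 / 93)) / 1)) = 3117569971 / 26462592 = 117.81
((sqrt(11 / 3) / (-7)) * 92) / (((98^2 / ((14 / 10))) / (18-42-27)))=391 * sqrt(33) / 12005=0.19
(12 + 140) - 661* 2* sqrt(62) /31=152 - 1322* sqrt(62) /31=-183.79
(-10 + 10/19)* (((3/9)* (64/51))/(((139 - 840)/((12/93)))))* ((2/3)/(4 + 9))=10240/273745407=0.00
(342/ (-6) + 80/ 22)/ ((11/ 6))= -29.11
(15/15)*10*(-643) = -6430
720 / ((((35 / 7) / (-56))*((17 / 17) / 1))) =-8064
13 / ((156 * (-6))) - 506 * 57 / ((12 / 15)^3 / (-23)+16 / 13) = -808477783 / 33876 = -23865.80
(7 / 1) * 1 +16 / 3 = 37 / 3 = 12.33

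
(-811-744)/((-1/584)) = 908120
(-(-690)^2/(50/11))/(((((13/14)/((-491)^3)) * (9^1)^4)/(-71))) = -1369333438700612/9477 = -144490180299.74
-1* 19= -19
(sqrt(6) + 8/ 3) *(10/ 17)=10 *sqrt(6)/ 17 + 80/ 51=3.01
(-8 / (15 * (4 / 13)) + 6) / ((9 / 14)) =6.64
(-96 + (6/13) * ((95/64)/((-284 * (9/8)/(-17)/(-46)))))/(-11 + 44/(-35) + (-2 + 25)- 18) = 75730795/5626608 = 13.46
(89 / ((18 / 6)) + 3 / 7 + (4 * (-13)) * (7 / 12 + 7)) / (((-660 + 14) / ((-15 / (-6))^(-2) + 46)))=4413473 / 169575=26.03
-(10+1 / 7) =-71 / 7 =-10.14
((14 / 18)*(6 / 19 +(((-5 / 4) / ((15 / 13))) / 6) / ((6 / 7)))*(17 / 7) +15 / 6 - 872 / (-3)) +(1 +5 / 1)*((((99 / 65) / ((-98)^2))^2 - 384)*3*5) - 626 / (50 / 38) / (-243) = -20550210580030942117 / 599749142756400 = -34264.68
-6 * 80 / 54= -8.89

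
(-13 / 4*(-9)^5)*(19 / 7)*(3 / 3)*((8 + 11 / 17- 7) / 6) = 142991.21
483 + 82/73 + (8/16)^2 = 141437/292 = 484.37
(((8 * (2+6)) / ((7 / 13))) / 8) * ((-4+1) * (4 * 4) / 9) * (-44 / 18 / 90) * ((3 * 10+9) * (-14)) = -475904 / 405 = -1175.07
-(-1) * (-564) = -564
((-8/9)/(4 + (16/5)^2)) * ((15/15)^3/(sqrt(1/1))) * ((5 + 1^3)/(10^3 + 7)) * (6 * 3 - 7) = -1100/268869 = -0.00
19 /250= 0.08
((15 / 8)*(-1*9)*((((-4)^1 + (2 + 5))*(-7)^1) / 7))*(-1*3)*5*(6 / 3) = -6075 / 4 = -1518.75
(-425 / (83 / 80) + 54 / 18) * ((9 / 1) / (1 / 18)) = -5467662 / 83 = -65875.45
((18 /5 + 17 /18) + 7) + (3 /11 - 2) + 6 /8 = 20923 /1980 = 10.57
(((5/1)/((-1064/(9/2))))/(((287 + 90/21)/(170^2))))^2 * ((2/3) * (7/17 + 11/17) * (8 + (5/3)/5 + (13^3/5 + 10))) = 4269289528125/3001730162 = 1422.28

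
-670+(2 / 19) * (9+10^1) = -668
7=7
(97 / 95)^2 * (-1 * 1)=-9409 / 9025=-1.04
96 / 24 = 4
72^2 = 5184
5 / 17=0.29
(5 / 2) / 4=5 / 8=0.62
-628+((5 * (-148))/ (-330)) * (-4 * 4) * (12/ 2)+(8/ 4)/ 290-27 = -1388074/ 1595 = -870.27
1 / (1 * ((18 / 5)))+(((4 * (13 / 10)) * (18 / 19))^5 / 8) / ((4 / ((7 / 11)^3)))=4383070856562401 / 185382437006250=23.64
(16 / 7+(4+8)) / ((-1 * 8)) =-25 / 14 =-1.79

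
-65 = -65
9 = 9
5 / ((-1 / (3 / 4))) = -15 / 4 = -3.75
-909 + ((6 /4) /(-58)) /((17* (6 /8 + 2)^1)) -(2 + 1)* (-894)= 1773.00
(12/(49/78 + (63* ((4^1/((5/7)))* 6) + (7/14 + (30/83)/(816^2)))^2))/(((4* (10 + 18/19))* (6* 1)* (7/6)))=397700008012800/45541462698608594336521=0.00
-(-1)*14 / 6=7 / 3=2.33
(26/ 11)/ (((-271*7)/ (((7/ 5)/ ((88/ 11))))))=-13/ 59620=-0.00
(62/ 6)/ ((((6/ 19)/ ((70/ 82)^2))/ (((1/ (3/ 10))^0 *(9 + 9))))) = 429.22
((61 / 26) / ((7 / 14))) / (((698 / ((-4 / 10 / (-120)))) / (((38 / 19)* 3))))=61 / 453700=0.00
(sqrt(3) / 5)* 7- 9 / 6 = -3 / 2+7* sqrt(3) / 5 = 0.92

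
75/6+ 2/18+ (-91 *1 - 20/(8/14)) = -2041/18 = -113.39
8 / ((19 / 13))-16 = -200 / 19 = -10.53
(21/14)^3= 27/8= 3.38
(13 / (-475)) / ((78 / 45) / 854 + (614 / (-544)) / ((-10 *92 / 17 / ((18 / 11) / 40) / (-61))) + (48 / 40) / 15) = -2157163008 / 2363362291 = -0.91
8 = 8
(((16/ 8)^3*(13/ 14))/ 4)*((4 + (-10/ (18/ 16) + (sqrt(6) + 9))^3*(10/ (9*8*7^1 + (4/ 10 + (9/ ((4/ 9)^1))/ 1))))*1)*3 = 24.07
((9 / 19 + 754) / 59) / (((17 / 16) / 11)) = 2522960 / 19057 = 132.39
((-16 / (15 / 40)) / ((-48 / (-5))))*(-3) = 40 / 3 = 13.33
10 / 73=0.14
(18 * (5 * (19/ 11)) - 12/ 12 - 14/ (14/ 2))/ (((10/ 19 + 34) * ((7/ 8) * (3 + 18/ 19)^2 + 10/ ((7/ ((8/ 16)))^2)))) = 563624607/ 1746808690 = 0.32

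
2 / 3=0.67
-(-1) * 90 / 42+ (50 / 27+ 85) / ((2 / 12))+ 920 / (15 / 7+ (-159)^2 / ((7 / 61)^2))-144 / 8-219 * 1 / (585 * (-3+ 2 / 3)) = 32449281805172 / 64203256845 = 505.41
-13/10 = -1.30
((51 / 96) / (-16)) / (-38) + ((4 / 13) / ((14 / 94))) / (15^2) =4005803 / 398361600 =0.01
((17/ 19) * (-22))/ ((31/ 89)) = -33286/ 589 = -56.51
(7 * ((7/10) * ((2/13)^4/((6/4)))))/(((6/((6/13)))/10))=1568/1113879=0.00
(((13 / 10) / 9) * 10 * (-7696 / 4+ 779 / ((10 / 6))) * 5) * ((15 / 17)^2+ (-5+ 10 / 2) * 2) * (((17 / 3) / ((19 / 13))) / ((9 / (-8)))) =246165400 / 8721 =28226.74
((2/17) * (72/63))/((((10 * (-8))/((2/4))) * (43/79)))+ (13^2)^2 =1461466291/51170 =28561.00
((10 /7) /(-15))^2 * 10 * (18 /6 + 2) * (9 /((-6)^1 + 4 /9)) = -0.73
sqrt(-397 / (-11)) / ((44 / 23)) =23 * sqrt(4367) / 484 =3.14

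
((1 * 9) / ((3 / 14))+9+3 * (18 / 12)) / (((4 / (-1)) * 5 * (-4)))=111 / 160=0.69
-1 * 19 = -19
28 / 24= 7 / 6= 1.17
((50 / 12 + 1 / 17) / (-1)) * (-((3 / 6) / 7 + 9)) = 54737 / 1428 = 38.33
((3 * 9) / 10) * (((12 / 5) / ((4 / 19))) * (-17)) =-26163 / 50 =-523.26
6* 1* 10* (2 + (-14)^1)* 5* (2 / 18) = -400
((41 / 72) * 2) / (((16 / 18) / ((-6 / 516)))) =-41 / 2752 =-0.01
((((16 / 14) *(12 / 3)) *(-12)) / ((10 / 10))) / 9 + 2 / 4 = -235 / 42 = -5.60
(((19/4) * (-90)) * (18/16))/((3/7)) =-17955/16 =-1122.19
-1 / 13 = -0.08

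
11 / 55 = 1 / 5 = 0.20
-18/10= -9/5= -1.80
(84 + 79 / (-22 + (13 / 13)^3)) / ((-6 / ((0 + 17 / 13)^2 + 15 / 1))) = -2379220 / 10647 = -223.46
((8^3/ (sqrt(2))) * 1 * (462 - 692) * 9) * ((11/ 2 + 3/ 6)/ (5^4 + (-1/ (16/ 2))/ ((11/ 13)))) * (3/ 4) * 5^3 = -8743680000 * sqrt(2)/ 18329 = -674637.51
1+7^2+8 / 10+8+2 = 304 / 5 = 60.80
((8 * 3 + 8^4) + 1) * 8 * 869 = 28649192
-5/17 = -0.29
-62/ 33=-1.88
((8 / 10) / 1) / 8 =1 / 10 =0.10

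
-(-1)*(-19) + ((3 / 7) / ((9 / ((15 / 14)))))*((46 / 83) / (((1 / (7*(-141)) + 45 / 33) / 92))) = -73450693 / 4297657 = -17.09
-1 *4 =-4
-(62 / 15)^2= -3844 / 225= -17.08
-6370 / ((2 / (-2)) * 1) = 6370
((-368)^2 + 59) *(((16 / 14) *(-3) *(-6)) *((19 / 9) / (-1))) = -41186832 / 7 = -5883833.14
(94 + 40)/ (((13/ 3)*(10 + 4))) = 201/ 91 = 2.21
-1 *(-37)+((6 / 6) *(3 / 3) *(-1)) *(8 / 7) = 251 / 7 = 35.86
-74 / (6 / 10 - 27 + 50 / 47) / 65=1739 / 38701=0.04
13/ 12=1.08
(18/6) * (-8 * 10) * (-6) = 1440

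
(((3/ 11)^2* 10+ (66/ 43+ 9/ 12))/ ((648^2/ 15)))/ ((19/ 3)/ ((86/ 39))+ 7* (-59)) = -105055/ 398236113792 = -0.00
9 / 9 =1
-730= -730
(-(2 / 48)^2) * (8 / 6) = -0.00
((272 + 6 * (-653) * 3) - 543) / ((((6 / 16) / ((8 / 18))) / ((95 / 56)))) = -24177.25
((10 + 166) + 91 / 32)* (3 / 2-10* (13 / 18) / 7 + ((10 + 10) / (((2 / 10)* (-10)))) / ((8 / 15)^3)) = -11705.27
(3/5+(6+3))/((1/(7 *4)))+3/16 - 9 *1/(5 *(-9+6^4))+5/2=3105801/11440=271.49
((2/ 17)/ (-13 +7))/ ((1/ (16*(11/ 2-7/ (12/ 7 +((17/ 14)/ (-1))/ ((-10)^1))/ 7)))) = -6792/ 4369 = -1.55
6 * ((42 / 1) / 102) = 42 / 17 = 2.47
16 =16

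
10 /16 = 5 /8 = 0.62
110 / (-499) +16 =7874 / 499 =15.78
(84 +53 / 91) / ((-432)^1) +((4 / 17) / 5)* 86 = 3.85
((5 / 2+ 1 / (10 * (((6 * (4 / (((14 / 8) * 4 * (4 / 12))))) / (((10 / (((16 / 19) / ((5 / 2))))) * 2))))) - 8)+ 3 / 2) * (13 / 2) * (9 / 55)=-51259 / 14080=-3.64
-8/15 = -0.53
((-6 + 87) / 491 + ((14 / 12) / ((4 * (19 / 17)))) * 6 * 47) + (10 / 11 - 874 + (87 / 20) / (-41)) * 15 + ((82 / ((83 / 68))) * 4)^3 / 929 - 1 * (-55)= 35396053942910169007 / 4469836337035234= 7918.87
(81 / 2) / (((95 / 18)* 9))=0.85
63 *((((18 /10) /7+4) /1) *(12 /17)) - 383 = -193.68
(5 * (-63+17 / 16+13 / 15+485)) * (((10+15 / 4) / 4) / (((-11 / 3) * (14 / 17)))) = -8648155 / 3584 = -2412.99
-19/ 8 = -2.38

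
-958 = -958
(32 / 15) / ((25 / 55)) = 352 / 75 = 4.69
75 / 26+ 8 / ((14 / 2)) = 733 / 182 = 4.03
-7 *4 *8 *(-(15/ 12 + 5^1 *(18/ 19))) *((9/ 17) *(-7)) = -1605240/ 323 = -4969.78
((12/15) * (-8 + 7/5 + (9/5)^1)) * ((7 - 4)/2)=-144/25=-5.76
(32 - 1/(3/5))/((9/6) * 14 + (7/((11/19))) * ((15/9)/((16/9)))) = 2288/2439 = 0.94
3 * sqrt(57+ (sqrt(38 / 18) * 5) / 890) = sqrt(534 * sqrt(19)+ 16253892) / 178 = 22.65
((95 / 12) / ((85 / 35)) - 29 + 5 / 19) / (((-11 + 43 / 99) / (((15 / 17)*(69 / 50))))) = 674554419 / 229743440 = 2.94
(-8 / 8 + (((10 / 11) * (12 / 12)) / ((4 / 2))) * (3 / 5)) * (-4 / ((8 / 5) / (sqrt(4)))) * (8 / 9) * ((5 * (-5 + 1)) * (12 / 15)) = -51.72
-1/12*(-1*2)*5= 5/6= 0.83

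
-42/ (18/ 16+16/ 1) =-336/ 137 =-2.45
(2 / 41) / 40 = 1 / 820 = 0.00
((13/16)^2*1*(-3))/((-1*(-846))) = -169/72192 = -0.00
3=3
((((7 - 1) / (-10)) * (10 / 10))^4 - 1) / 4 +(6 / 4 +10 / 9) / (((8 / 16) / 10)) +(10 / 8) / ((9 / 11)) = 133831 / 2500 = 53.53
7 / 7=1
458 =458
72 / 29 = 2.48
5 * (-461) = -2305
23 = 23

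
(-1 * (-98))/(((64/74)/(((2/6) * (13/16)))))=23569/768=30.69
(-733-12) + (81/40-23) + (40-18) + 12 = -29279/40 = -731.98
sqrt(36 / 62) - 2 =-2+3 *sqrt(62) / 31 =-1.24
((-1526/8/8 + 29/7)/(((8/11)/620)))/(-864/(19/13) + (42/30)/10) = 3573978375/125768608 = 28.42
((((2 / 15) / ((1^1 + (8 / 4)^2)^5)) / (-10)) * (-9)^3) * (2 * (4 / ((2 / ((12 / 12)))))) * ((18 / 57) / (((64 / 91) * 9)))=0.00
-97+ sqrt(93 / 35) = -97+ sqrt(3255) / 35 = -95.37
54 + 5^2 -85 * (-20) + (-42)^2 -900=2643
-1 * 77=-77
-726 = -726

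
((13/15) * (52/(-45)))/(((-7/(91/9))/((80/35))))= 3.31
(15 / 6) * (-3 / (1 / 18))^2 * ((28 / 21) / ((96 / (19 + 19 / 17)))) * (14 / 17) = 484785 / 289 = 1677.46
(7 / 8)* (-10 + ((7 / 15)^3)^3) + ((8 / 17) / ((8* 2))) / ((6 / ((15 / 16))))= -365750147819261 / 41826375000000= -8.74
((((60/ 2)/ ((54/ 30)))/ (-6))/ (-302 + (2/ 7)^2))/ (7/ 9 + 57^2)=1225/ 432694912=0.00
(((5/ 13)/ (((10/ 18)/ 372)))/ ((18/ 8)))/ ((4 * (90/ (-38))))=-2356/ 195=-12.08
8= 8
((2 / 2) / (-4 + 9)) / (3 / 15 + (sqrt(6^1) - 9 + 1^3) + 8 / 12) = -321 / 10099 - 45*sqrt(6) / 10099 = -0.04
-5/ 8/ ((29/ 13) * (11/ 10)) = -325/ 1276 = -0.25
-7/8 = -0.88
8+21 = 29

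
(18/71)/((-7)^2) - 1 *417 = -1450725/3479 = -416.99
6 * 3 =18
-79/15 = -5.27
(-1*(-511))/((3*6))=511/18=28.39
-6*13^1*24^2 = -44928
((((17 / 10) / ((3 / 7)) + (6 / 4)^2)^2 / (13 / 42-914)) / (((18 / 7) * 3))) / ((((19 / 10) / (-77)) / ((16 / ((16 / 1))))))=524933717 / 2362365000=0.22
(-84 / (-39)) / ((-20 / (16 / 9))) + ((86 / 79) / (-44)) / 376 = -73215811 / 382290480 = -0.19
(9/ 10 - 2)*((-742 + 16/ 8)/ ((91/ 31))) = 25234/ 91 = 277.30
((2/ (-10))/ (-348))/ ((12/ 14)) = 7/ 10440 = 0.00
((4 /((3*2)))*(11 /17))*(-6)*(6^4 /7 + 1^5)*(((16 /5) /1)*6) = -5503872 /595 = -9250.21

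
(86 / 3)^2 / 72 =1849 / 162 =11.41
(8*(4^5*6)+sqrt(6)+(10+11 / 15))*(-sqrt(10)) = sqrt(10)*(-737441 / 15-sqrt(6)) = -155473.96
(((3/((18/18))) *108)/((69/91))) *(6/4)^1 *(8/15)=39312/115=341.84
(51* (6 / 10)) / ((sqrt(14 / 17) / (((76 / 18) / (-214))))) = -323* sqrt(238) / 7490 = -0.67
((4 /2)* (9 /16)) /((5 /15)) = 27 /8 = 3.38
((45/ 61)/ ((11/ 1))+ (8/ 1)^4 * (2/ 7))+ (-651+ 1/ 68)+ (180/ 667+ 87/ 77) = 110942754871/ 213037132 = 520.77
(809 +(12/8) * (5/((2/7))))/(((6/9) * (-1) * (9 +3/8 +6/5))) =-118.48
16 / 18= 8 / 9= 0.89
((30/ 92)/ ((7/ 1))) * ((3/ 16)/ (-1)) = -45/ 5152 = -0.01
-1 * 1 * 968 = -968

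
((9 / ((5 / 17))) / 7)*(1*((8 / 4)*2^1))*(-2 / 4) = -306 / 35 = -8.74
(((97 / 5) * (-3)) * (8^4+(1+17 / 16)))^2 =364068494975241 / 6400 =56885702339.88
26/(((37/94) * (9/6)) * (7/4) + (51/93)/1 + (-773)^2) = 606112/13929632919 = 0.00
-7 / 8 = -0.88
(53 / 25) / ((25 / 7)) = 371 / 625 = 0.59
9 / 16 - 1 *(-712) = 11401 / 16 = 712.56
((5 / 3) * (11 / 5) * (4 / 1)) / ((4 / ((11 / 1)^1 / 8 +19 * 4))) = 6809 / 24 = 283.71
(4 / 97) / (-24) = -1 / 582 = -0.00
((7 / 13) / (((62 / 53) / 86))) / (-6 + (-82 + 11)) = -0.51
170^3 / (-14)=-2456500 / 7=-350928.57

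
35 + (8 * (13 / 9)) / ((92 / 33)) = 2701 / 69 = 39.14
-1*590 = -590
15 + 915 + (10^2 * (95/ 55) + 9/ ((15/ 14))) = 61112/ 55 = 1111.13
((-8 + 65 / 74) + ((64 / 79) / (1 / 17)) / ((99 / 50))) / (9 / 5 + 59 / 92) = -22095410 / 324970371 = -0.07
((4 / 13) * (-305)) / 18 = -610 / 117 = -5.21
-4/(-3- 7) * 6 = 12/5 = 2.40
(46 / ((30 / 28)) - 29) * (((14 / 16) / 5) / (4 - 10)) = -1463 / 3600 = -0.41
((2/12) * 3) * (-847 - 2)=-849/2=-424.50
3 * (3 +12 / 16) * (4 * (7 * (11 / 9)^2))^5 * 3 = 557990777944328960 / 129140163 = 4320815190.12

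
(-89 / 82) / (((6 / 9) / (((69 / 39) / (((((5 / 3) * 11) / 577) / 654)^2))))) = -1967563414051029 / 1612325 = -1220326803.87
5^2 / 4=25 / 4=6.25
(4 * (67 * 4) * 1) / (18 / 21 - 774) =-1876 / 1353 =-1.39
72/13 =5.54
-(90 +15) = -105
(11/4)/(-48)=-11/192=-0.06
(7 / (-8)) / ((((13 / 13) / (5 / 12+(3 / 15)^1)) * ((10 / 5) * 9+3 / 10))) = -259 / 8784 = -0.03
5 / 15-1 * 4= -11 / 3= -3.67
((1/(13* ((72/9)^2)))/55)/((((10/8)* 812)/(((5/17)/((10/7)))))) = 1/225596800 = 0.00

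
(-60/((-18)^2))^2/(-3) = -25/2187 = -0.01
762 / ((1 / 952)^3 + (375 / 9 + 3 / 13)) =25640732242944 / 1409817500711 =18.19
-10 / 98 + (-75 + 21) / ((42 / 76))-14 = -5479 / 49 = -111.82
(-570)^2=324900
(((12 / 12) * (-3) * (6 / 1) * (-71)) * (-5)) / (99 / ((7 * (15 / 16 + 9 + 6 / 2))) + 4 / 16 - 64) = 101.98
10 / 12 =5 / 6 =0.83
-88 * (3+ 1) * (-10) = 3520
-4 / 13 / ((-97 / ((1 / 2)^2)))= 1 / 1261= 0.00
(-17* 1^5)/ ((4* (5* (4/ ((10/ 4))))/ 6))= -51/ 16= -3.19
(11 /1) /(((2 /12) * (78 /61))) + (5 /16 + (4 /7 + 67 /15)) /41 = 46335337 /895440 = 51.75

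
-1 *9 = -9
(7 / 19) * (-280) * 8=-15680 / 19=-825.26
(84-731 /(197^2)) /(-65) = -1.29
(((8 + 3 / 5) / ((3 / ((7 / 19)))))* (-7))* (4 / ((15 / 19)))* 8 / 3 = -99.89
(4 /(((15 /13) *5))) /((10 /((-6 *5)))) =-52 /25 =-2.08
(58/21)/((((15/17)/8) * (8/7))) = 986/45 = 21.91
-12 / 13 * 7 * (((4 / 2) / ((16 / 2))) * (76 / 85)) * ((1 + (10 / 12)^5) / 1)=-1449833 / 716040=-2.02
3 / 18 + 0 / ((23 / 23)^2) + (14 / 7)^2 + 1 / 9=77 / 18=4.28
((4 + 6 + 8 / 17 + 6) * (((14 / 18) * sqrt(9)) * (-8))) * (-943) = 14786240 / 51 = 289926.27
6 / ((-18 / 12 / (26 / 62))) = -1.68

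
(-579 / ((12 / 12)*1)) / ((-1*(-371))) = -579 / 371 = -1.56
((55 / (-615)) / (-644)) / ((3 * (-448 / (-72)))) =11 / 1478624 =0.00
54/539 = 0.10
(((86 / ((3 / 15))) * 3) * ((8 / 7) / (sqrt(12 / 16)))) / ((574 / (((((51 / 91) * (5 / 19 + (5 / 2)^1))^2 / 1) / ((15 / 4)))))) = 134211600 * sqrt(3) / 122567081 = 1.90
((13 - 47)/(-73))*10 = 340/73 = 4.66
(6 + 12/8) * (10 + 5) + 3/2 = 114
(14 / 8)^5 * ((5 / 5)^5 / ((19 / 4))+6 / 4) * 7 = 7647185 / 38912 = 196.53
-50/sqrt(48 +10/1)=-25*sqrt(58)/29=-6.57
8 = 8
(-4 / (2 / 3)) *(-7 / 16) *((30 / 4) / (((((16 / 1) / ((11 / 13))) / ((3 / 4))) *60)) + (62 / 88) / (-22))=-457779 / 6443008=-0.07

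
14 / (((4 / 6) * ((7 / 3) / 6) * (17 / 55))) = 2970 / 17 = 174.71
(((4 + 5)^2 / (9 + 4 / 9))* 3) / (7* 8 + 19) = 0.34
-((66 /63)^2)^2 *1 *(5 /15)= -234256 /583443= -0.40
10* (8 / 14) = 40 / 7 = 5.71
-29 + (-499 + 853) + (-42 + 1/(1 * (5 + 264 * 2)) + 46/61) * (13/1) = -528142/2501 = -211.17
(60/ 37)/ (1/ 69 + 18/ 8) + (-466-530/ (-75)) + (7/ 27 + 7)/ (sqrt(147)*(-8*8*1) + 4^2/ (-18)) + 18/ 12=-1609684922136/ 3524467375-4116*sqrt(3)/ 762047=-456.73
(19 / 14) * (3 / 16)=57 / 224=0.25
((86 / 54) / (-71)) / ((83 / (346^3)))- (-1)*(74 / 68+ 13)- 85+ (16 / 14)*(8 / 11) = -4692202762745 / 416552598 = -11264.37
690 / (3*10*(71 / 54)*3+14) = 2070 / 397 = 5.21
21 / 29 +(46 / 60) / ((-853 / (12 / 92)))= 179101 / 247370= 0.72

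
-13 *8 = -104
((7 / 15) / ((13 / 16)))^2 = 12544 / 38025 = 0.33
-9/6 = -3/2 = -1.50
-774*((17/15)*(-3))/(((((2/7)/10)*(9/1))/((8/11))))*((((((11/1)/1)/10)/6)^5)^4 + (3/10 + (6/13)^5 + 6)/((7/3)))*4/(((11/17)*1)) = 31989775942149661181653716196511859136760755177/256653484871941575475200000000000000000000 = 124641.89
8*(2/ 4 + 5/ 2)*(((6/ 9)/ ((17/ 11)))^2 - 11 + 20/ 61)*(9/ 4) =-9982362/ 17629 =-566.25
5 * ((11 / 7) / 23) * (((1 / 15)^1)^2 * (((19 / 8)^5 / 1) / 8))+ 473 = 898364578529 / 1899233280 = 473.01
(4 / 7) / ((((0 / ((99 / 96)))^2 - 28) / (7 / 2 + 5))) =-17 / 98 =-0.17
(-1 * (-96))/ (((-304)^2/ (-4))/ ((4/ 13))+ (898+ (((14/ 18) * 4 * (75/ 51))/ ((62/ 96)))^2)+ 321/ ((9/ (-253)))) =-239957856/ 207872195867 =-0.00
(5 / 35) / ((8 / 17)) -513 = -28711 / 56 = -512.70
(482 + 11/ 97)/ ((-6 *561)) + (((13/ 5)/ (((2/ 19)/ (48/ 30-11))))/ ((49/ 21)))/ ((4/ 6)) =-17072995481/ 114275700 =-149.40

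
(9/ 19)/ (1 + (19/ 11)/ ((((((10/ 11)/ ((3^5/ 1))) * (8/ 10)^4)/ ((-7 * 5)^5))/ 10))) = -2304/ 2879610275385761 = -0.00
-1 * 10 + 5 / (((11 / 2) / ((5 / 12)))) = -635 / 66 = -9.62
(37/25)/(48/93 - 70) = -1147/53850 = -0.02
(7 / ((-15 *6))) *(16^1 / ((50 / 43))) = -1204 / 1125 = -1.07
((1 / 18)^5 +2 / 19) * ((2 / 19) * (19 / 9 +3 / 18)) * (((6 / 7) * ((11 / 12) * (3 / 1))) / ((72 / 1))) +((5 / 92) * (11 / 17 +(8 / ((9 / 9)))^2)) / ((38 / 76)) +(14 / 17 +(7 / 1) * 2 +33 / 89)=1595149350835627319 / 71782450194728448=22.22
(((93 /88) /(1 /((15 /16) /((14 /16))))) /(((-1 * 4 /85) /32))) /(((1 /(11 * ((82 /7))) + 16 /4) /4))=-1296420 /1687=-768.48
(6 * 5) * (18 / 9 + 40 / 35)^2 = 14520 / 49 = 296.33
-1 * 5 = -5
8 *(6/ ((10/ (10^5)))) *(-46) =-22080000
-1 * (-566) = 566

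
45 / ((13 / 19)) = 855 / 13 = 65.77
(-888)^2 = 788544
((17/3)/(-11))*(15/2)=-85/22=-3.86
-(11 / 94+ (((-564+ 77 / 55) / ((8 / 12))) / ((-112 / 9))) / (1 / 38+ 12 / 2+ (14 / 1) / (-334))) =-11.45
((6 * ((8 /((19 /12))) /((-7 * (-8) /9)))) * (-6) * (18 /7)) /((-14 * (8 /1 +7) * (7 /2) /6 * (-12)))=-11664 /228095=-0.05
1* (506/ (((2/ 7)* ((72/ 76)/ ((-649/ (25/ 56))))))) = -611469628/ 225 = -2717642.79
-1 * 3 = -3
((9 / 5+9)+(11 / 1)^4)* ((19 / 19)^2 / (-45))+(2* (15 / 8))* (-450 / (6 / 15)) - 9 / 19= -77716409 / 17100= -4544.82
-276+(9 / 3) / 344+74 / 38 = -1791151 / 6536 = -274.04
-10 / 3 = -3.33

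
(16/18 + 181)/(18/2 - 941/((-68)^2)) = 20.68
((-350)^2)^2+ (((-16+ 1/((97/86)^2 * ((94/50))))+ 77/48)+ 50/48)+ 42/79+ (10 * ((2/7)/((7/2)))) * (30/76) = 23427800286405378456701/1561202852496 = 15006249987.92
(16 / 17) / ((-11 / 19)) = -304 / 187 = -1.63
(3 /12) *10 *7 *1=17.50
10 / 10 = 1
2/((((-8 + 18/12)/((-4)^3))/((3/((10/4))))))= 1536/65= 23.63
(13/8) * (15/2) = 195/16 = 12.19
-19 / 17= -1.12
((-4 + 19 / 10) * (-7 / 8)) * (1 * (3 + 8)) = 1617 / 80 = 20.21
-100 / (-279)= 100 / 279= 0.36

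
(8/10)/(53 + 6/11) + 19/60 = 11719/35340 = 0.33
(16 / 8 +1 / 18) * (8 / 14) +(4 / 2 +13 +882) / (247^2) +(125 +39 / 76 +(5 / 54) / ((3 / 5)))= 1350228605 / 10643724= 126.86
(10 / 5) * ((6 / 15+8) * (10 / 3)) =56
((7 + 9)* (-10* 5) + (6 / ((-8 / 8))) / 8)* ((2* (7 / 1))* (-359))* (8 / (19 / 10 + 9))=321965560 / 109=2953812.48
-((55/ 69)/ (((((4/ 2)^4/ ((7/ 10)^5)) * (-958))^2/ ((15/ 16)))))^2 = -0.00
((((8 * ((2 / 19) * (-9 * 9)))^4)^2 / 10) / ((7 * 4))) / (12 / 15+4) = 41451359947637504606208 / 118884941287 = 348667875837.78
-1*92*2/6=-30.67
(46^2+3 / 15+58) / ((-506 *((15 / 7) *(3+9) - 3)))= -76097 / 402270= -0.19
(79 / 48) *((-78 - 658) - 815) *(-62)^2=-39250123 / 4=-9812530.75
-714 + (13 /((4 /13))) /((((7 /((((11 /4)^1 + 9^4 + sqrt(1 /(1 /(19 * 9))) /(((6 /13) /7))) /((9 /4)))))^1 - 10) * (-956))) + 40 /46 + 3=-477702316638182297 /672700770063632 - 107653 * sqrt(19) /14623929783992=-710.13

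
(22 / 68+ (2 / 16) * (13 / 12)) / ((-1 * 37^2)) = -749 / 2234208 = -0.00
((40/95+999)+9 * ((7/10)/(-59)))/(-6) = -166.55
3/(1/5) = 15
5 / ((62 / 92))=230 / 31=7.42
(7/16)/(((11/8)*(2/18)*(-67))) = -63/1474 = -0.04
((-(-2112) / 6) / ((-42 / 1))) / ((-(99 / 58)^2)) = 53824 / 18711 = 2.88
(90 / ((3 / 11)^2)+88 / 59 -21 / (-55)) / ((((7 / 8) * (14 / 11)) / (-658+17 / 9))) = -6192422332 / 8673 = -713988.51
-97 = -97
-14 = -14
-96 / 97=-0.99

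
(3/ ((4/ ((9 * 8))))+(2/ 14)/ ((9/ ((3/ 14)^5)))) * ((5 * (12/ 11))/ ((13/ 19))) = 57939787215/ 134590456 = 430.49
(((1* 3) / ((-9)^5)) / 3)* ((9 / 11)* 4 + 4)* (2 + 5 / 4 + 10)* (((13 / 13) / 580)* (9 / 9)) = -53 / 18836631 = -0.00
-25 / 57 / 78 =-25 / 4446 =-0.01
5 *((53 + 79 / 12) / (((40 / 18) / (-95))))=-203775 / 16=-12735.94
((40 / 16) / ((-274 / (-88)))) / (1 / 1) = 110 / 137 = 0.80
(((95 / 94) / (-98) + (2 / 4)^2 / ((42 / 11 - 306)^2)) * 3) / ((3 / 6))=-1049374057 / 16963861152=-0.06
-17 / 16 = -1.06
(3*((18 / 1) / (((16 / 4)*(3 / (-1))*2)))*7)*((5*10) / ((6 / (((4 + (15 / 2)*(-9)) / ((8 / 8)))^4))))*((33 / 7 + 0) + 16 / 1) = -44204265169.92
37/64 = 0.58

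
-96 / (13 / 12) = -1152 / 13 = -88.62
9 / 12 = 3 / 4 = 0.75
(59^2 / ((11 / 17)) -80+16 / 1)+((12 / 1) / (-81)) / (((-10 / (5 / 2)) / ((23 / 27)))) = 42627070 / 8019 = 5315.76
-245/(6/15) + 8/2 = -1217/2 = -608.50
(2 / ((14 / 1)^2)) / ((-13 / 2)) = -1 / 637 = -0.00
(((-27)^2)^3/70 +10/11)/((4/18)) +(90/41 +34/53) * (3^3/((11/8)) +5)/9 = 750101824905187/30117780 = 24905614.72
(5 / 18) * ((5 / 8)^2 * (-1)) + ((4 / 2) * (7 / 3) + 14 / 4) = 9283 / 1152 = 8.06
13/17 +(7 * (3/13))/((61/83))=39940/13481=2.96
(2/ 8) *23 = 23/ 4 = 5.75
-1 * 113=-113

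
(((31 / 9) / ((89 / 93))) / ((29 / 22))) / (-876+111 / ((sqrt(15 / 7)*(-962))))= -20866308320 / 6694419347079+549692*sqrt(105) / 20083258041237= -0.00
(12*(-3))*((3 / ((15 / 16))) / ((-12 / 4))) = 192 / 5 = 38.40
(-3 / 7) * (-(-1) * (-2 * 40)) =240 / 7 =34.29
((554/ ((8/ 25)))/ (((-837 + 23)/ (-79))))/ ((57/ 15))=44.22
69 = 69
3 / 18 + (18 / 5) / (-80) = 73 / 600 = 0.12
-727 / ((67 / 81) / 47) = -2767689 / 67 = -41308.79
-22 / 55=-2 / 5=-0.40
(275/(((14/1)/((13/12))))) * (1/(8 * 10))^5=143/22020096000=0.00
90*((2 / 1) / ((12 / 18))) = 270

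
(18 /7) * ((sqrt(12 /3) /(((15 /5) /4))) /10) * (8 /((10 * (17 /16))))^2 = 98304 /252875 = 0.39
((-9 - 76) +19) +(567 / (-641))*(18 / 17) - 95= -1764623 / 10897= -161.94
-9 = -9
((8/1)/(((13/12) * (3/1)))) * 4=128/13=9.85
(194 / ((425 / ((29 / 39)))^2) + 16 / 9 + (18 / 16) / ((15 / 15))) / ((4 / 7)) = 4963125111 / 976820000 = 5.08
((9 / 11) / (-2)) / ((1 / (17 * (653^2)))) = -65240577 / 22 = -2965480.77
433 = 433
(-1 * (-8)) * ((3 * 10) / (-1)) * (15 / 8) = -450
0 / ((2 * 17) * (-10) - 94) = 0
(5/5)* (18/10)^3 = 729/125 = 5.83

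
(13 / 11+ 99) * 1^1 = 1102 / 11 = 100.18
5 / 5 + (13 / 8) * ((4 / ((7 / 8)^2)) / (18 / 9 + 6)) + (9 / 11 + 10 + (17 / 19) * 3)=159387 / 10241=15.56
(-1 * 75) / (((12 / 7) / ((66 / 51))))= -1925 / 34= -56.62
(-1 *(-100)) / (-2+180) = 50 / 89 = 0.56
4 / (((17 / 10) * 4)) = 10 / 17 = 0.59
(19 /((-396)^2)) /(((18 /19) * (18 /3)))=361 /16936128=0.00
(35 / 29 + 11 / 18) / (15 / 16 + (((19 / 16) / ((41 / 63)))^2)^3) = 37814577552605315072 / 787224526215420489309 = 0.05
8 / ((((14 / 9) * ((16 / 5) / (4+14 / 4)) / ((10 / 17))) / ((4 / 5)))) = 675 / 119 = 5.67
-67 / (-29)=67 / 29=2.31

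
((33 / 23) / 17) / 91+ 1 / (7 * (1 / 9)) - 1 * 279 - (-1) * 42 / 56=-5631219 / 20332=-276.96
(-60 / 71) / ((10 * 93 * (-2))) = 1 / 2201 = 0.00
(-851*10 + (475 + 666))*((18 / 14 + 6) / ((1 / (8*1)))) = -3006552 / 7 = -429507.43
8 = 8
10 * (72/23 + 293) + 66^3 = 6680518/23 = 290457.30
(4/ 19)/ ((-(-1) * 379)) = 4/ 7201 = 0.00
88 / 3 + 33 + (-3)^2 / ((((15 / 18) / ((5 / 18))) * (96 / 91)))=6257 / 96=65.18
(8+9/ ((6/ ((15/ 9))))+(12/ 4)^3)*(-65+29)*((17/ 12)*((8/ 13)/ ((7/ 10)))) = -153000/ 91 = -1681.32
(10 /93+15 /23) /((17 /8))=13000 /36363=0.36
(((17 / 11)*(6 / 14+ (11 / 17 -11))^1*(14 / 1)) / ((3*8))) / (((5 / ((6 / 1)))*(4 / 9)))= -10629 / 440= -24.16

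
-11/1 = -11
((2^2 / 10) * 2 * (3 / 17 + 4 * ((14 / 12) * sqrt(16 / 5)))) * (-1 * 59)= -402.35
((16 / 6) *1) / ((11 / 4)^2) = 128 / 363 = 0.35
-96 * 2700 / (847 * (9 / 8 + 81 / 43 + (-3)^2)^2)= -378675200 / 178446807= -2.12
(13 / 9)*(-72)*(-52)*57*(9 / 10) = 1387152 / 5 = 277430.40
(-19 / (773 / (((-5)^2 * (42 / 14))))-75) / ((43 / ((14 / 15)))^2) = -51744 / 1429277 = -0.04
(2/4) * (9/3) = 3/2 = 1.50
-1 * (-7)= 7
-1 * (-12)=12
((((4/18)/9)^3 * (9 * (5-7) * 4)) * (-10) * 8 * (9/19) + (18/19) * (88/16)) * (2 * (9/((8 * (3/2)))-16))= -39934199/249318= -160.17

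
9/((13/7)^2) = 441/169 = 2.61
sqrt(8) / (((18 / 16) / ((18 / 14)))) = 16*sqrt(2) / 7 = 3.23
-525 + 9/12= -2097/4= -524.25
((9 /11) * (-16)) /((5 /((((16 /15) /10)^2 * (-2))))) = 2048 /34375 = 0.06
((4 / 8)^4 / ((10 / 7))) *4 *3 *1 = 0.52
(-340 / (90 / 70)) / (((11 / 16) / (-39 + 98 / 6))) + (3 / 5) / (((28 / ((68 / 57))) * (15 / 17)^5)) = 48430885513259 / 5554828125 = 8718.70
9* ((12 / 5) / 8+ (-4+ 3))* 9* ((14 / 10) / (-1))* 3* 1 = 11907 / 50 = 238.14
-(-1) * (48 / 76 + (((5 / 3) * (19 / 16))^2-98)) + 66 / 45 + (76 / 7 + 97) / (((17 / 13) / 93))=197396671081 / 26046720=7578.56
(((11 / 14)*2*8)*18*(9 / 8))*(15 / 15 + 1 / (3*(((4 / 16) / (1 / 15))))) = 1386 / 5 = 277.20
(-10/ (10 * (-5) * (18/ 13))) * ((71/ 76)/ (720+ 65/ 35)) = 6461/ 34562520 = 0.00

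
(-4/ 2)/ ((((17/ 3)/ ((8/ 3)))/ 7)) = -112/ 17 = -6.59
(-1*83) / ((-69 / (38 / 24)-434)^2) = -29963 / 82337476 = -0.00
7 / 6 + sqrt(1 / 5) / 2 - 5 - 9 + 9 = -3.61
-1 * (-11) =11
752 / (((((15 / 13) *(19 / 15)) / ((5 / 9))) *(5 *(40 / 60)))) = 4888 / 57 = 85.75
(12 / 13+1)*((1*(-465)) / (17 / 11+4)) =-127875 / 793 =-161.25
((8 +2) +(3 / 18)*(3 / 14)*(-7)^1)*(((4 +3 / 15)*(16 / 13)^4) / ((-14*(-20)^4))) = -288 / 6865625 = -0.00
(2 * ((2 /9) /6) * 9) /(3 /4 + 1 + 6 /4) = 8 /39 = 0.21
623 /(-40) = -623 /40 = -15.58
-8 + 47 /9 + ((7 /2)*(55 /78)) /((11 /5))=-775 /468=-1.66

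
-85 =-85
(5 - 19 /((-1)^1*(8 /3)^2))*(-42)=-10311 /32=-322.22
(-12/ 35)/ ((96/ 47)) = -0.17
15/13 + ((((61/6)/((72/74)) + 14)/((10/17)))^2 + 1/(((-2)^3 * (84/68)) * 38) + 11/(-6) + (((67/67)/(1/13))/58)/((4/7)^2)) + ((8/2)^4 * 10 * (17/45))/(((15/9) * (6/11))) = 2791.34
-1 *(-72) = 72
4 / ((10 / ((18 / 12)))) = 0.60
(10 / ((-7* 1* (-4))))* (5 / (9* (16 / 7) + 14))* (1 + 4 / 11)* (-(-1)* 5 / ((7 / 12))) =0.60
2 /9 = 0.22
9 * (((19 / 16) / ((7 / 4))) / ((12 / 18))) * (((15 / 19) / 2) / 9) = 45 / 112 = 0.40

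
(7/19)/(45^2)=7/38475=0.00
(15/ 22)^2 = 225/ 484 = 0.46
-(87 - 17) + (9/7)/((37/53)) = -17653/259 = -68.16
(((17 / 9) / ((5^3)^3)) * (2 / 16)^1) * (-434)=-3689 / 70312500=-0.00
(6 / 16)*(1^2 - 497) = -186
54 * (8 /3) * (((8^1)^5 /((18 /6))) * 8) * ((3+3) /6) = 12582912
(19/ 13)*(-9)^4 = 124659/ 13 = 9589.15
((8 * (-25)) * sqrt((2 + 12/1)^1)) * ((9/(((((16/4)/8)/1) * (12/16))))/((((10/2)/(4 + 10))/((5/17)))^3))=-13171200 * sqrt(14)/4913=-10030.96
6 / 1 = 6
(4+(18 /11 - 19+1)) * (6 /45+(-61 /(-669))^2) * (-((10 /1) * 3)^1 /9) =86218288 /14769513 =5.84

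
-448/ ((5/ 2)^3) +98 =8666/ 125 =69.33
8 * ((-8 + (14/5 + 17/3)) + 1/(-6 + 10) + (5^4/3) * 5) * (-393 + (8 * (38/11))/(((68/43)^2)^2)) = -21014533753811/6485160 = -3240403.28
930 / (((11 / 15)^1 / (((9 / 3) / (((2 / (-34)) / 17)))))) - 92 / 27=-326556562 / 297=-1099517.04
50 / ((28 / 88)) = 1100 / 7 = 157.14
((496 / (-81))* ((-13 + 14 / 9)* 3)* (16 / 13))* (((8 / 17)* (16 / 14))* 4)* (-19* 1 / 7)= -3975872512 / 2631447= -1510.91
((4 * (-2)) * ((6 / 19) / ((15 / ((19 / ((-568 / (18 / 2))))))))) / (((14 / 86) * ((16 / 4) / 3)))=0.23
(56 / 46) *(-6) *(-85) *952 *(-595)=-8088763200 / 23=-351685356.52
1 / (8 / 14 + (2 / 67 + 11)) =469 / 5441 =0.09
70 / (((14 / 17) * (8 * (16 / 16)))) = 85 / 8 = 10.62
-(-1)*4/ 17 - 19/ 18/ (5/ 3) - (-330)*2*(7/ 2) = 1177897/ 510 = 2309.60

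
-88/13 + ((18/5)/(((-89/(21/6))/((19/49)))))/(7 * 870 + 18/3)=-557012581/82285840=-6.77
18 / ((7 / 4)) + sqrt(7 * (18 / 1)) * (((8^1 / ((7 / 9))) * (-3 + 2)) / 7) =72 / 7 - 216 * sqrt(14) / 49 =-6.21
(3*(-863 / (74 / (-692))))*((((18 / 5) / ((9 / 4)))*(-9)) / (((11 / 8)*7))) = -515977344 / 14245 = -36221.65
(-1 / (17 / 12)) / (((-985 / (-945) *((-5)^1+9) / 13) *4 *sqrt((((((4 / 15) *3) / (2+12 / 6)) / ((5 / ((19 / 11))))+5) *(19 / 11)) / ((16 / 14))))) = -57915 *sqrt(92701) / 88701614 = -0.20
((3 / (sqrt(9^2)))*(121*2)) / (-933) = -242 / 2799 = -0.09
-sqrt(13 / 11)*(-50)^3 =125000*sqrt(143) / 11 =135889.33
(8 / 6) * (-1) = -4 / 3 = -1.33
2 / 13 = 0.15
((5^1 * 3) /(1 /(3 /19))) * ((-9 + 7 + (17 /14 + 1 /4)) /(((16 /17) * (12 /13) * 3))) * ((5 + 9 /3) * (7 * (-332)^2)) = -114185175 /38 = -3004873.03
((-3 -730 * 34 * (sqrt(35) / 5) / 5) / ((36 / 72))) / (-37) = 6 / 37 + 9928 * sqrt(35) / 185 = 317.65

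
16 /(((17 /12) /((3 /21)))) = 1.61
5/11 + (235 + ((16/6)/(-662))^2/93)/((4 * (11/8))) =43558714607/1008728127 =43.18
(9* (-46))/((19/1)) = -414/19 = -21.79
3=3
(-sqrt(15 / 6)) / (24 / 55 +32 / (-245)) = -2695 * sqrt(10) / 1648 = -5.17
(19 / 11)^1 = 19 / 11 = 1.73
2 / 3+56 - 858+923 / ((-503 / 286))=-1326.14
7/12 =0.58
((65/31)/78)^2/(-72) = -25/2490912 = -0.00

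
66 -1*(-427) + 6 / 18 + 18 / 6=1489 / 3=496.33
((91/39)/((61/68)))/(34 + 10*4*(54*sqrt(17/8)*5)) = -238/667031889 + 6300*sqrt(34)/222343963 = 0.00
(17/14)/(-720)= -17/10080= -0.00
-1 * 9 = -9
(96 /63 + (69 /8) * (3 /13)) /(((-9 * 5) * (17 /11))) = -16885 /334152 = -0.05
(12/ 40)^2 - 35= -3491/ 100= -34.91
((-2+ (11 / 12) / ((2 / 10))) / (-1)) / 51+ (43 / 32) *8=1637 / 153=10.70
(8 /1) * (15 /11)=120 /11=10.91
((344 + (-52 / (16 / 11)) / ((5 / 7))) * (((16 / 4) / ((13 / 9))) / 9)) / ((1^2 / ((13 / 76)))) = 5879 / 380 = 15.47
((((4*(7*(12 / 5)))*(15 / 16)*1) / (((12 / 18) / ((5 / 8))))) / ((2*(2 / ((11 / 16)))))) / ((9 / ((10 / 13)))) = 5775 / 6656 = 0.87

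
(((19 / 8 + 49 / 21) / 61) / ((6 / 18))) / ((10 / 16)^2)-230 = -349846 / 1525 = -229.41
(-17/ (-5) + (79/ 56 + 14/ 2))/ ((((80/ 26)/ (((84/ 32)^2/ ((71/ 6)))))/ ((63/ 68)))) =511893837/ 247193600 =2.07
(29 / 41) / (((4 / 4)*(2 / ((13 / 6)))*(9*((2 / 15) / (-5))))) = -9425 / 2952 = -3.19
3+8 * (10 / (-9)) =-53 / 9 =-5.89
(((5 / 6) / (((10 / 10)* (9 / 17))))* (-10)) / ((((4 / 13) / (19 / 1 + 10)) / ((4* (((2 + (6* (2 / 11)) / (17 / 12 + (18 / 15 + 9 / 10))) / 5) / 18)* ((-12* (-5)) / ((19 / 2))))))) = -3436505800 / 3572019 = -962.06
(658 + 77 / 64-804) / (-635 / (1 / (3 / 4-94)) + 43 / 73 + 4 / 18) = -6088419 / 2489853872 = -0.00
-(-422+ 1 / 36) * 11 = 167101 / 36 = 4641.69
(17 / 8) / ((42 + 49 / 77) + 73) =187 / 10176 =0.02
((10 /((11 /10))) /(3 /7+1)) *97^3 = 63887110 /11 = 5807919.09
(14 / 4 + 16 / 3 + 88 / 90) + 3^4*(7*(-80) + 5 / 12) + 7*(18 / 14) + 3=-8154799 / 180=-45304.44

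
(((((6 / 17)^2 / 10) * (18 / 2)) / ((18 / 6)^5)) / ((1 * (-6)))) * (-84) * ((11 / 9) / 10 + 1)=1414 / 195075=0.01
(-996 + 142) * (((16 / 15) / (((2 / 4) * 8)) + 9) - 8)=-16226 / 15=-1081.73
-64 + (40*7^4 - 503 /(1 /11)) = 90443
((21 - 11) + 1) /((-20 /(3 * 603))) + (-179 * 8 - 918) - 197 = -70839 /20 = -3541.95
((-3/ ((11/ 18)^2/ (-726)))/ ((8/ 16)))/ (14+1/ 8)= 93312/ 113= 825.77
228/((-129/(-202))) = 15352/43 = 357.02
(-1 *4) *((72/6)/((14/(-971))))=23304/7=3329.14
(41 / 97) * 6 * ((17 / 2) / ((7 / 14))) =4182 / 97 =43.11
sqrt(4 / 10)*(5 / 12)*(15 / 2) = 5*sqrt(10) / 8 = 1.98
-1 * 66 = -66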